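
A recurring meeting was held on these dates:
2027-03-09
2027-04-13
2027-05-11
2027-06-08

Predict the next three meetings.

Gaps: 35, 28, 28 days — a mix of 28 and 35. Every date is a Tuesday.
Each is the 2nd Tuesday of its month.
2nd Tuesday of July 2027: 2027-07-13.
August 2027 — 2nd Tuesday is 2027-08-10.
2nd Tuesday of September 2027: 2027-09-14.

2027-07-13, 2027-08-10, 2027-09-14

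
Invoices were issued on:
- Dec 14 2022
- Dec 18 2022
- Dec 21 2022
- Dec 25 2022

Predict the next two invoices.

Every event lands on a Wednesday or Sunday (gaps cycle 4, 3, 4).
So the schedule is: every Wednesday and Sunday.
The following Wednesday is Dec 28 2022.
Next Sunday: Jan 1 2023.

Dec 28 2022, Jan 1 2023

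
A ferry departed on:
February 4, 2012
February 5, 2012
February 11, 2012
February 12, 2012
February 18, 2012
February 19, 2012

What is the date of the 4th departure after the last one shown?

The gap pattern 1, 6, 1, 6, 1 repeats every 2 events.
These are the Saturdays and Sundays of each week.
The following Saturday is February 25, 2012.
The following Sunday is February 26, 2012.
Next Saturday: March 3, 2012.
The following Sunday is March 4, 2012.

March 4, 2012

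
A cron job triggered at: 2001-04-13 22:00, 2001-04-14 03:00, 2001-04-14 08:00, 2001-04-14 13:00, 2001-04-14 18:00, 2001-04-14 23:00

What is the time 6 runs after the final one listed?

2001-04-16 05:00

The interval is a steady 5 hours (5, 5, 5, 5, 5).
2001-04-14 23:00 + 5 h = 2001-04-15 04:00.
2001-04-15 04:00 + 5 h = 2001-04-15 09:00.
2001-04-15 09:00 + 5 h = 2001-04-15 14:00.
2001-04-15 14:00 + 5 h = 2001-04-15 19:00.
2001-04-15 19:00 + 5 h = 2001-04-16 00:00.
2001-04-16 00:00 + 5 h = 2001-04-16 05:00.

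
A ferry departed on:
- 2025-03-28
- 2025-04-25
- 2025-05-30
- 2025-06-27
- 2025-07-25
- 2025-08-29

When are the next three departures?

All Fridays; the gaps (28, 35, 28, 28, 35) vary with month length.
This is the last Friday of each month.
September 2025 ends with Friday 2025-09-26.
Last Friday of October 2025: 2025-10-31.
November 2025 ends with Friday 2025-11-28.

2025-09-26, 2025-10-31, 2025-11-28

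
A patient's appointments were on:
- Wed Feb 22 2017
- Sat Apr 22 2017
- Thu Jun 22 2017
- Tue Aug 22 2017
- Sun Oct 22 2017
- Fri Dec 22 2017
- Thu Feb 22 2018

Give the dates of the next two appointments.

Sun Apr 22 2018, Fri Jun 22 2018

Gaps: 59, 61, 61, 61, 61, 62 days — not constant. Every event is on the 22nd of the month.
Pattern: the 22nd of every 2 months.
April 2018: Sun Apr 22 2018.
June 2018: Fri Jun 22 2018.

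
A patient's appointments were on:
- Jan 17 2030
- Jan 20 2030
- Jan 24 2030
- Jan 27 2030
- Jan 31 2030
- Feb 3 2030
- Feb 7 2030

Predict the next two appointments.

Feb 10 2030, Feb 14 2030

The gap pattern 3, 4, 3, 4, 3, 4 repeats every 2 events.
These are the Thursdays and Sundays of each week.
Next Sunday: Feb 10 2030.
The following Thursday is Feb 14 2030.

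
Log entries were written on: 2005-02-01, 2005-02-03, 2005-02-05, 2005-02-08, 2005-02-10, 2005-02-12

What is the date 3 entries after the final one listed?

Every event lands on a Tuesday or Thursday or Saturday (gaps cycle 2, 2, 3, 2, 2).
So the schedule is: every Tuesday, Thursday and Saturday.
The following Tuesday is 2005-02-15.
Next Thursday: 2005-02-17.
Next Saturday: 2005-02-19.

2005-02-19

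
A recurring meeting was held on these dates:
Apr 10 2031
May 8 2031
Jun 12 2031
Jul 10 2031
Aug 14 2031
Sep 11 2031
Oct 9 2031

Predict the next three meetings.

All dates are Thursdays, 28, 35, 28, 35, 28, 28 days apart.
Specifically, the 2nd Thursday of each month.
2nd Thursday of November 2031: Nov 13 2031.
2nd Thursday of December 2031: Dec 11 2031.
January 2032 — 2nd Thursday is Jan 8 2032.

Nov 13 2031, Dec 11 2031, Jan 8 2032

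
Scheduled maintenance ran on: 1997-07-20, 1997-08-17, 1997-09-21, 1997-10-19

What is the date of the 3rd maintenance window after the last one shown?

1998-01-18

All dates are Sundays, 28, 35, 28 days apart.
Specifically, the 3rd Sunday of each month.
3rd Sunday of November 1997: 1997-11-16.
3rd Sunday of December 1997: 1997-12-21.
3rd Sunday of January 1998: 1998-01-18.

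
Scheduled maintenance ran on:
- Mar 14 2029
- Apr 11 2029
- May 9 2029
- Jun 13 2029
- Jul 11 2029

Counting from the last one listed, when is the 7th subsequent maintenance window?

Feb 13 2030

These are Wednesdays at 28- or 35-day spacing (28, 28, 35, 28).
The pattern: 2nd Wednesday of the month.
August 2029 — 2nd Wednesday is Aug 8 2029.
September 2029 — 2nd Wednesday is Sep 12 2029.
2nd Wednesday of October 2029: Oct 10 2029.
2nd Wednesday of November 2029: Nov 14 2029.
2nd Wednesday of December 2029: Dec 12 2029.
January 2030 — 2nd Wednesday is Jan 9 2030.
February 2030 — 2nd Wednesday is Feb 13 2030.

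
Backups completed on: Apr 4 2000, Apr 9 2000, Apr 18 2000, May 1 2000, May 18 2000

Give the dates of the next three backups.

The spacing grows by 4 each time: 5, 9, 13, 17 days.
Next gap: 21 days. May 18 2000 + 21 days = Jun 8 2000.
Next gap: 25 days. Jun 8 2000 + 25 days = Jul 3 2000.
Next gap: 29 days. Jul 3 2000 + 29 days = Aug 1 2000.

Jun 8 2000, Jul 3 2000, Aug 1 2000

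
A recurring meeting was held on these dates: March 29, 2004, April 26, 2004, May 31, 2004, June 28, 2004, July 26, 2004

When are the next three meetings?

August 30, 2004; September 27, 2004; October 25, 2004

All Mondays; the gaps (28, 35, 28, 28) vary with month length.
This is the last Monday of each month.
Last Monday of August 2004: August 30, 2004.
September 2004 ends with Monday September 27, 2004.
October 2004 ends with Monday October 25, 2004.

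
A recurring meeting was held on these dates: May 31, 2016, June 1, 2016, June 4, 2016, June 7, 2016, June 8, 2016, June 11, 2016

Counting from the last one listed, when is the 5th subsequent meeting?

June 22, 2016

Every event lands on a Tuesday or Wednesday or Saturday (gaps cycle 1, 3, 3, 1, 3).
So the schedule is: every Tuesday, Wednesday and Saturday.
Next Tuesday: June 14, 2016.
Next Wednesday: June 15, 2016.
The following Saturday is June 18, 2016.
The following Tuesday is June 21, 2016.
The following Wednesday is June 22, 2016.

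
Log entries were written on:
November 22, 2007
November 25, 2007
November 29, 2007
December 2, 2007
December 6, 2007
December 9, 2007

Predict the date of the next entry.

Gaps: 3, 4, 3, 4, 3 days — not constant, but cyclic with period 2.
The events fall on every Thursday and Sunday.
Next Thursday: December 13, 2007.

December 13, 2007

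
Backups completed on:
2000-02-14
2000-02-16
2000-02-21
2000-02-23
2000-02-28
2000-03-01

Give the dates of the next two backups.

2000-03-06, 2000-03-08

Gaps: 2, 5, 2, 5, 2 days — not constant, but cyclic with period 2.
The events fall on every Monday and Wednesday.
The following Monday is 2000-03-06.
Next Wednesday: 2000-03-08.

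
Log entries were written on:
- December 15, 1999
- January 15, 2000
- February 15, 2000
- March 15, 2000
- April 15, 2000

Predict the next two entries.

The day-of-month is always 15 (31, 31, 29, 31 days between events).
So this recurs on the 15th of each month.
Next: May 2000 → May 15, 2000.
June 2000: June 15, 2000.

May 15, 2000; June 15, 2000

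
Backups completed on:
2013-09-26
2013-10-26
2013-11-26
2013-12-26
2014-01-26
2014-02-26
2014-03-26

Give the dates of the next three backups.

The day-of-month is always 26 (30, 31, 30, 31, 31, 28 days between events).
So this recurs on the 26th of each month.
Next: April 2014 → 2014-04-26.
May 2014: 2014-05-26.
Next: June 2014 → 2014-06-26.

2014-04-26, 2014-05-26, 2014-06-26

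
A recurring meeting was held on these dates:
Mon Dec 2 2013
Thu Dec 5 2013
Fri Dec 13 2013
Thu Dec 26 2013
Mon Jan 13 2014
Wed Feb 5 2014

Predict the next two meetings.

Intervals are 3, 8, 13, 18, 23 days — an arithmetic progression with common difference 5.
Next gap: 28 days. Wed Feb 5 2014 + 28 days = Wed Mar 5 2014.
Next gap: 33 days. Wed Mar 5 2014 + 33 days = Mon Apr 7 2014.

Wed Mar 5 2014, Mon Apr 7 2014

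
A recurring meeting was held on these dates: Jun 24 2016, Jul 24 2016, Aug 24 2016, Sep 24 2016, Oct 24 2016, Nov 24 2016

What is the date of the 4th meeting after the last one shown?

The day-of-month is always 24 (30, 31, 31, 30, 31 days between events).
So this recurs on the 24th of each month.
December 2016: Dec 24 2016.
January 2017: Jan 24 2017.
February 2017: Feb 24 2017.
March 2017: Mar 24 2017.

Mar 24 2017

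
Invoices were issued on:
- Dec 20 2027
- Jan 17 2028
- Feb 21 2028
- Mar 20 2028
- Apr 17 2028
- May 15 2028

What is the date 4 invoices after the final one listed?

Sep 18 2028

All dates are Mondays, 28, 35, 28, 28, 28 days apart.
Specifically, the 3rd Monday of each month.
3rd Monday of June 2028: Jun 19 2028.
3rd Monday of July 2028: Jul 17 2028.
3rd Monday of August 2028: Aug 21 2028.
September 2028 — 3rd Monday is Sep 18 2028.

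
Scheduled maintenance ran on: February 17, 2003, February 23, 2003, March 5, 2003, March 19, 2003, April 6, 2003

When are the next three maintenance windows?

Intervals are 6, 10, 14, 18 days — an arithmetic progression with common difference 4.
Next gap: 22 days. April 6, 2003 + 22 days = April 28, 2003.
Next gap: 26 days. April 28, 2003 + 26 days = May 24, 2003.
Next gap: 30 days. May 24, 2003 + 30 days = June 23, 2003.

April 28, 2003; May 24, 2003; June 23, 2003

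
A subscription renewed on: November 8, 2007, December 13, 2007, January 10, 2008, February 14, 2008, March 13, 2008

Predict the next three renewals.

Gaps: 35, 28, 35, 28 days — a mix of 28 and 35. Every date is a Thursday.
Each is the 2nd Thursday of its month.
2nd Thursday of April 2008: April 10, 2008.
May 2008 — 2nd Thursday is May 8, 2008.
2nd Thursday of June 2008: June 12, 2008.

April 10, 2008; May 8, 2008; June 12, 2008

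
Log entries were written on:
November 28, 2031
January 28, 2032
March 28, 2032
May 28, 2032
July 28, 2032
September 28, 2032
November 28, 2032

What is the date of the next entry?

January 28, 2033

The day-of-month is always 28 (61, 60, 61, 61, 62, 61 days between events).
So this recurs on the 28th of every 2 months.
January 2033: January 28, 2033.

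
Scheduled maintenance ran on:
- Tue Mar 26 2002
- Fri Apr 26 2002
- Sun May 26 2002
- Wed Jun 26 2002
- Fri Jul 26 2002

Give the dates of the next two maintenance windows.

Mon Aug 26 2002, Thu Sep 26 2002

Gaps: 31, 30, 31, 30 days — not constant. Every event is on the 26th of the month.
Pattern: the 26th of each month.
Next: August 2002 → Mon Aug 26 2002.
September 2002: Thu Sep 26 2002.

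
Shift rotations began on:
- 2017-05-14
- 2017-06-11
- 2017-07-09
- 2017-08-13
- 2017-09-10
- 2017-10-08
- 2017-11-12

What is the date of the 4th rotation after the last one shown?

All dates are Sundays, 28, 28, 35, 28, 28, 35 days apart.
Specifically, the 2nd Sunday of each month.
December 2017 — 2nd Sunday is 2017-12-10.
January 2018 — 2nd Sunday is 2018-01-14.
2nd Sunday of February 2018: 2018-02-11.
2nd Sunday of March 2018: 2018-03-11.

2018-03-11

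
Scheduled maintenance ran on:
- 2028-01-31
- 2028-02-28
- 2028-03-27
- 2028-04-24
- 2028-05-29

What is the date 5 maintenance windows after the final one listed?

These are Mondays with 28, 28, 28, 35-day gaps.
Each is the final Monday of its month — 2028-01-31 is past the 28th, so '4th Monday' doesn't fit.
Last Monday of June 2028: 2028-06-26.
Last Monday of July 2028: 2028-07-31.
Last Monday of August 2028: 2028-08-28.
Last Monday of September 2028: 2028-09-25.
Last Monday of October 2028: 2028-10-30.

2028-10-30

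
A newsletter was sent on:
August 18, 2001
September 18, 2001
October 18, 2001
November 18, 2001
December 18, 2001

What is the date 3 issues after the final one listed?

March 18, 2002

The day-of-month is always 18 (31, 30, 31, 30 days between events).
So this recurs on the 18th of each month.
Next: January 2002 → January 18, 2002.
Next: February 2002 → February 18, 2002.
March 2002: March 18, 2002.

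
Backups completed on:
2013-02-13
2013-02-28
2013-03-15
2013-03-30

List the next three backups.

2013-04-14, 2013-04-29, 2013-05-14

Gaps between consecutive events: 15, 15, 15 days — a constant 15-day interval.
2013-03-30 + 15 days = 2013-04-14.
2013-04-14 + 15 days = 2013-04-29.
2013-04-29 + 15 days = 2013-05-14.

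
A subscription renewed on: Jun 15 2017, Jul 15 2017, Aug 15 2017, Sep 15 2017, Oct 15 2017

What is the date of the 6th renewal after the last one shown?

Gaps: 30, 31, 31, 30 days — not constant. Every event is on the 15th of the month.
Pattern: the 15th of each month.
November 2017: Nov 15 2017.
Next: December 2017 → Dec 15 2017.
Next: January 2018 → Jan 15 2018.
Next: February 2018 → Feb 15 2018.
March 2018: Mar 15 2018.
Next: April 2018 → Apr 15 2018.

Apr 15 2018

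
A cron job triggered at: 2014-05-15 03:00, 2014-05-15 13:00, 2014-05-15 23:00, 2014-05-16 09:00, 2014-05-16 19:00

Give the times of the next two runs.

2014-05-17 05:00, 2014-05-17 15:00

The interval is a steady 10 hours (10, 10, 10, 10).
2014-05-16 19:00 + 10 h = 2014-05-17 05:00.
2014-05-17 05:00 + 10 h = 2014-05-17 15:00.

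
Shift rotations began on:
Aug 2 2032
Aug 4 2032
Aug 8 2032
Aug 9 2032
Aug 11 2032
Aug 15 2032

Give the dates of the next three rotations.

Aug 16 2032, Aug 18 2032, Aug 22 2032

Gaps: 2, 4, 1, 2, 4 days — not constant, but cyclic with period 3.
The events fall on every Monday, Wednesday and Sunday.
The following Monday is Aug 16 2032.
Next Wednesday: Aug 18 2032.
Next Sunday: Aug 22 2032.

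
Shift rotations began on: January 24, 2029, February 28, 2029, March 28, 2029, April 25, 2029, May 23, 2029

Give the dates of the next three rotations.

These are Wednesdays at 28- or 35-day spacing (35, 28, 28, 28).
The pattern: 4th Wednesday of the month.
4th Wednesday of June 2029: June 27, 2029.
July 2029 — 4th Wednesday is July 25, 2029.
August 2029 — 4th Wednesday is August 22, 2029.

June 27, 2029; July 25, 2029; August 22, 2029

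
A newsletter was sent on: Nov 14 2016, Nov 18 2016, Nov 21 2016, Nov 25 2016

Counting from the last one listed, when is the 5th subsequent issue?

The gap pattern 4, 3, 4 repeats every 2 events.
These are the Mondays and Fridays of each week.
The following Monday is Nov 28 2016.
Next Friday: Dec 2 2016.
The following Monday is Dec 5 2016.
The following Friday is Dec 9 2016.
Next Monday: Dec 12 2016.

Dec 12 2016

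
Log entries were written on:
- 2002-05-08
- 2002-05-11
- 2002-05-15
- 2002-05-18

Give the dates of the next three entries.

Gaps: 3, 4, 3 days — not constant, but cyclic with period 2.
The events fall on every Wednesday and Saturday.
The following Wednesday is 2002-05-22.
Next Saturday: 2002-05-25.
Next Wednesday: 2002-05-29.

2002-05-22, 2002-05-25, 2002-05-29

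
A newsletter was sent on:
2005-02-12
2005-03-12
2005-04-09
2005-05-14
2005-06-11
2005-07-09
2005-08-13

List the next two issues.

2005-09-10, 2005-10-08

These are Saturdays at 28- or 35-day spacing (28, 28, 35, 28, 28, 35).
The pattern: 2nd Saturday of the month.
September 2005 — 2nd Saturday is 2005-09-10.
October 2005 — 2nd Saturday is 2005-10-08.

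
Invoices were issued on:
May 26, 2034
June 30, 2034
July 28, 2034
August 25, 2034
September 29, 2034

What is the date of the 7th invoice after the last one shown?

These are Fridays with 35, 28, 28, 35-day gaps.
Each is the final Friday of its month — June 30, 2034 is past the 28th, so '4th Friday' doesn't fit.
Last Friday of October 2034: October 27, 2034.
Last Friday of November 2034: November 24, 2034.
Last Friday of December 2034: December 29, 2034.
Last Friday of January 2035: January 26, 2035.
Last Friday of February 2035: February 23, 2035.
March 2035 ends with Friday March 30, 2035.
Last Friday of April 2035: April 27, 2035.

April 27, 2035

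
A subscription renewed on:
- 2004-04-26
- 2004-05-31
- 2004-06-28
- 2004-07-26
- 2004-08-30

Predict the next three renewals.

2004-09-27, 2004-10-25, 2004-11-29

All Mondays; the gaps (35, 28, 28, 35) vary with month length.
This is the last Monday of each month.
September 2004 ends with Monday 2004-09-27.
October 2004 ends with Monday 2004-10-25.
November 2004 ends with Monday 2004-11-29.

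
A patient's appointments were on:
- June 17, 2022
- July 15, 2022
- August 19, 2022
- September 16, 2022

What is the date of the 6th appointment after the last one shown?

Gaps: 28, 35, 28 days — a mix of 28 and 35. Every date is a Friday.
Each is the 3rd Friday of its month.
3rd Friday of October 2022: October 21, 2022.
3rd Friday of November 2022: November 18, 2022.
3rd Friday of December 2022: December 16, 2022.
January 2023 — 3rd Friday is January 20, 2023.
3rd Friday of February 2023: February 17, 2023.
March 2023 — 3rd Friday is March 17, 2023.

March 17, 2023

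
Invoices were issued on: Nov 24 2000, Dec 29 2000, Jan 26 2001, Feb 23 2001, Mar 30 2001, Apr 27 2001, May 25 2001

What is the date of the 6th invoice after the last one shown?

These are Fridays with 35, 28, 28, 35, 28, 28-day gaps.
Each is the final Friday of its month — Dec 29 2000 is past the 28th, so '4th Friday' doesn't fit.
Last Friday of June 2001: Jun 29 2001.
Last Friday of July 2001: Jul 27 2001.
Last Friday of August 2001: Aug 31 2001.
September 2001 ends with Friday Sep 28 2001.
Last Friday of October 2001: Oct 26 2001.
November 2001 ends with Friday Nov 30 2001.

Nov 30 2001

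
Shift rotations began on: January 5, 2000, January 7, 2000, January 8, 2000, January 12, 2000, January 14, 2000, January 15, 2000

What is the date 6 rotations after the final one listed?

January 29, 2000

Every event lands on a Wednesday or Friday or Saturday (gaps cycle 2, 1, 4, 2, 1).
So the schedule is: every Wednesday, Friday and Saturday.
The following Wednesday is January 19, 2000.
Next Friday: January 21, 2000.
The following Saturday is January 22, 2000.
The following Wednesday is January 26, 2000.
Next Friday: January 28, 2000.
Next Saturday: January 29, 2000.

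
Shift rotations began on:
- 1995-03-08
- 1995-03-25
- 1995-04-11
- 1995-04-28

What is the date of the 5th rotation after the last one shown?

Every event comes 17 days after the last (17, 17, 17).
1995-04-28 + 17 days = 1995-05-15.
1995-05-15 + 17 days = 1995-06-01.
1995-06-01 + 17 days = 1995-06-18.
1995-06-18 + 17 days = 1995-07-05.
1995-07-05 + 17 days = 1995-07-22.

1995-07-22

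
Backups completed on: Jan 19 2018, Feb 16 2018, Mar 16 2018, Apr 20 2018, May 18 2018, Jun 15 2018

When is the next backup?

All dates are Fridays, 28, 28, 35, 28, 28 days apart.
Specifically, the 3rd Friday of each month.
July 2018 — 3rd Friday is Jul 20 2018.

Jul 20 2018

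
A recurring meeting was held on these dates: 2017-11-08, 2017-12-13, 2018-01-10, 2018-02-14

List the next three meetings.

Gaps: 35, 28, 35 days — a mix of 28 and 35. Every date is a Wednesday.
Each is the 2nd Wednesday of its month.
March 2018 — 2nd Wednesday is 2018-03-14.
2nd Wednesday of April 2018: 2018-04-11.
May 2018 — 2nd Wednesday is 2018-05-09.

2018-03-14, 2018-04-11, 2018-05-09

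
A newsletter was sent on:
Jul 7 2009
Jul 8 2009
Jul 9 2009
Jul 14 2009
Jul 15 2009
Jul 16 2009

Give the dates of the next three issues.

Jul 21 2009, Jul 22 2009, Jul 23 2009

Gaps: 1, 1, 5, 1, 1 days — not constant, but cyclic with period 3.
The events fall on every Tuesday, Wednesday and Thursday.
The following Tuesday is Jul 21 2009.
Next Wednesday: Jul 22 2009.
The following Thursday is Jul 23 2009.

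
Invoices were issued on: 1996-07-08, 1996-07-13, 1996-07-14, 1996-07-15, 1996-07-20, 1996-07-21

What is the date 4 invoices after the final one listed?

1996-07-29

The gap pattern 5, 1, 1, 5, 1 repeats every 3 events.
These are the Mondays, Saturdays and Sundays of each week.
The following Monday is 1996-07-22.
Next Saturday: 1996-07-27.
Next Sunday: 1996-07-28.
The following Monday is 1996-07-29.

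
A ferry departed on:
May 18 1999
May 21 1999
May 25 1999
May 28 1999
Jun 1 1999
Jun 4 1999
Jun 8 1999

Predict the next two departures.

Jun 11 1999, Jun 15 1999

The gap pattern 3, 4, 3, 4, 3, 4 repeats every 2 events.
These are the Tuesdays and Fridays of each week.
Next Friday: Jun 11 1999.
The following Tuesday is Jun 15 1999.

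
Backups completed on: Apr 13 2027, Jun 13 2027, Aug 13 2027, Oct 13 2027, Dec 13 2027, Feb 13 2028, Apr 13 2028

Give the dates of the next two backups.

Jun 13 2028, Aug 13 2028

The day-of-month is always 13 (61, 61, 61, 61, 62, 60 days between events).
So this recurs on the 13th of every 2 months.
Next: June 2028 → Jun 13 2028.
Next: August 2028 → Aug 13 2028.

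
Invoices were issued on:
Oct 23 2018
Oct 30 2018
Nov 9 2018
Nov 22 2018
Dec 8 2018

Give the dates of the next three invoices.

Dec 27 2018, Jan 18 2019, Feb 12 2019

Gaps: 7, 10, 13, 16 days — each gap is 3 larger than the previous one.
Next gap: 19 days. Dec 8 2018 + 19 days = Dec 27 2018.
Next gap: 22 days. Dec 27 2018 + 22 days = Jan 18 2019.
Next gap: 25 days. Jan 18 2019 + 25 days = Feb 12 2019.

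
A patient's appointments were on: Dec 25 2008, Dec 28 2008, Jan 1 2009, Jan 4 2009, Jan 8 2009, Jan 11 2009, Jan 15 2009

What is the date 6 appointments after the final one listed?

Every event lands on a Thursday or Sunday (gaps cycle 3, 4, 3, 4, 3, 4).
So the schedule is: every Thursday and Sunday.
Next Sunday: Jan 18 2009.
The following Thursday is Jan 22 2009.
Next Sunday: Jan 25 2009.
The following Thursday is Jan 29 2009.
Next Sunday: Feb 1 2009.
Next Thursday: Feb 5 2009.

Feb 5 2009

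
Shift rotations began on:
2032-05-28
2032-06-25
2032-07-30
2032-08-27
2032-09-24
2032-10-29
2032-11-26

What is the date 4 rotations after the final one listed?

2033-03-25

These are Fridays with 28, 35, 28, 28, 35, 28-day gaps.
Each is the final Friday of its month — 2032-07-30 is past the 28th, so '4th Friday' doesn't fit.
December 2032 ends with Friday 2032-12-31.
January 2033 ends with Friday 2033-01-28.
February 2033 ends with Friday 2033-02-25.
Last Friday of March 2033: 2033-03-25.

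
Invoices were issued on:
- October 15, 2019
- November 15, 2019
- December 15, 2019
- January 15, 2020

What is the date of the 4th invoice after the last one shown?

Gaps: 31, 30, 31 days — not constant. Every event is on the 15th of the month.
Pattern: the 15th of each month.
Next: February 2020 → February 15, 2020.
March 2020: March 15, 2020.
April 2020: April 15, 2020.
Next: May 2020 → May 15, 2020.

May 15, 2020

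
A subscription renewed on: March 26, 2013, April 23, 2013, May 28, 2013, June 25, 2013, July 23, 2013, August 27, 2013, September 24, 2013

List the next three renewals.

October 22, 2013; November 26, 2013; December 24, 2013

Gaps: 28, 35, 28, 28, 35, 28 days — a mix of 28 and 35. Every date is a Tuesday.
Each is the 4th Tuesday of its month.
October 2013 — 4th Tuesday is October 22, 2013.
4th Tuesday of November 2013: November 26, 2013.
December 2013 — 4th Tuesday is December 24, 2013.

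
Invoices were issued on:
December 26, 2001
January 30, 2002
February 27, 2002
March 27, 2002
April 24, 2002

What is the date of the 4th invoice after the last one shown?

These are Wednesdays with 35, 28, 28, 28-day gaps.
Each is the final Wednesday of its month — January 30, 2002 is past the 28th, so '4th Wednesday' doesn't fit.
May 2002 ends with Wednesday May 29, 2002.
June 2002 ends with Wednesday June 26, 2002.
Last Wednesday of July 2002: July 31, 2002.
August 2002 ends with Wednesday August 28, 2002.

August 28, 2002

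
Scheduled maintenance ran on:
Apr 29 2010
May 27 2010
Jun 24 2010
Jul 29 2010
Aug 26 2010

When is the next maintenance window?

All Thursdays; the gaps (28, 28, 35, 28) vary with month length.
This is the last Thursday of each month.
September 2010 ends with Thursday Sep 30 2010.

Sep 30 2010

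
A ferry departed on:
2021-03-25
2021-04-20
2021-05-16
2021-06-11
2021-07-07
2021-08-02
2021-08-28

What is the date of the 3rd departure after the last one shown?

Gaps between consecutive events: 26, 26, 26, 26, 26, 26 days — a constant 26-day interval.
2021-08-28 + 26 days = 2021-09-23.
2021-09-23 + 26 days = 2021-10-19.
2021-10-19 + 26 days = 2021-11-14.

2021-11-14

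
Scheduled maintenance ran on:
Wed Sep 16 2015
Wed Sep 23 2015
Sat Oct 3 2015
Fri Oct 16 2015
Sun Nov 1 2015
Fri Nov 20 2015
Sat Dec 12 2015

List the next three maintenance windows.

The spacing grows by 3 each time: 7, 10, 13, 16, 19, 22 days.
Next gap: 25 days. Sat Dec 12 2015 + 25 days = Wed Jan 6 2016.
Next gap: 28 days. Wed Jan 6 2016 + 28 days = Wed Feb 3 2016.
Next gap: 31 days. Wed Feb 3 2016 + 31 days = Sat Mar 5 2016.

Wed Jan 6 2016, Wed Feb 3 2016, Sat Mar 5 2016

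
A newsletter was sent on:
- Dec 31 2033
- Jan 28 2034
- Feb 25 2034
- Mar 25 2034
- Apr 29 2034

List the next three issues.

May 27 2034, Jun 24 2034, Jul 29 2034

All Saturdays; the gaps (28, 28, 28, 35) vary with month length.
This is the last Saturday of each month.
May 2034 ends with Saturday May 27 2034.
Last Saturday of June 2034: Jun 24 2034.
Last Saturday of July 2034: Jul 29 2034.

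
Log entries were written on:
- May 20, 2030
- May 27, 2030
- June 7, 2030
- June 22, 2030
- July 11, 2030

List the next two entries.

Gaps: 7, 11, 15, 19 days — each gap is 4 larger than the previous one.
Next gap: 23 days. July 11, 2030 + 23 days = August 3, 2030.
Next gap: 27 days. August 3, 2030 + 27 days = August 30, 2030.

August 3, 2030; August 30, 2030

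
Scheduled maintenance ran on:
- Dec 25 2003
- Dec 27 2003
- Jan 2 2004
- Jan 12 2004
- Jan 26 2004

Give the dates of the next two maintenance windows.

Gaps: 2, 6, 10, 14 days — each gap is 4 larger than the previous one.
Next gap: 18 days. Jan 26 2004 + 18 days = Feb 13 2004.
Next gap: 22 days. Feb 13 2004 + 22 days = Mar 6 2004.

Feb 13 2004, Mar 6 2004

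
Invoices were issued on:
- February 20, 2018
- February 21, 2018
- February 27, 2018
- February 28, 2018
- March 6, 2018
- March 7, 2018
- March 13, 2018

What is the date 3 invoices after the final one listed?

March 21, 2018

Gaps: 1, 6, 1, 6, 1, 6 days — not constant, but cyclic with period 2.
The events fall on every Tuesday and Wednesday.
The following Wednesday is March 14, 2018.
Next Tuesday: March 20, 2018.
The following Wednesday is March 21, 2018.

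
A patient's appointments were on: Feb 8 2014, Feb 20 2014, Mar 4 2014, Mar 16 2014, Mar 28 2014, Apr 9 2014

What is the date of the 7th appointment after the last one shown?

Every event comes 12 days after the last (12, 12, 12, 12, 12).
Apr 9 2014 + 12 days = Apr 21 2014.
Apr 21 2014 + 12 days = May 3 2014.
May 3 2014 + 12 days = May 15 2014.
May 15 2014 + 12 days = May 27 2014.
May 27 2014 + 12 days = Jun 8 2014.
Jun 8 2014 + 12 days = Jun 20 2014.
Jun 20 2014 + 12 days = Jul 2 2014.

Jul 2 2014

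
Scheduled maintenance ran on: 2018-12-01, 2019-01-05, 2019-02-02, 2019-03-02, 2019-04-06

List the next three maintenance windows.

Gaps: 35, 28, 28, 35 days — a mix of 28 and 35. Every date is a Saturday.
Each is the 1st Saturday of its month.
1st Saturday of May 2019: 2019-05-04.
June 2019 — 1st Saturday is 2019-06-01.
1st Saturday of July 2019: 2019-07-06.

2019-05-04, 2019-06-01, 2019-07-06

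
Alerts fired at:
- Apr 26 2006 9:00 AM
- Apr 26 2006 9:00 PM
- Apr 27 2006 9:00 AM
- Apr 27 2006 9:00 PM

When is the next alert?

Apr 28 2006 9:00 AM

Gaps: 12, 12, 12 hours — each event is 12 hours after the previous one.
Apr 27 2006 9:00 PM + 12 h = Apr 28 2006 9:00 AM.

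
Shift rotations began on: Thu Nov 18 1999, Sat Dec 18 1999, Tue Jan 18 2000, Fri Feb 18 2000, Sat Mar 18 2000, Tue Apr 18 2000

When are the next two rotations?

Each date is the 18th; the gaps (30, 31, 31, 29, 31) track the month lengths.
The rule is the 18th of each month.
Next: May 2000 → Thu May 18 2000.
Next: June 2000 → Sun Jun 18 2000.

Thu May 18 2000, Sun Jun 18 2000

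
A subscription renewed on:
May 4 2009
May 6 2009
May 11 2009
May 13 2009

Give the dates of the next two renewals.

Gaps: 2, 5, 2 days — not constant, but cyclic with period 2.
The events fall on every Monday and Wednesday.
Next Monday: May 18 2009.
The following Wednesday is May 20 2009.

May 18 2009, May 20 2009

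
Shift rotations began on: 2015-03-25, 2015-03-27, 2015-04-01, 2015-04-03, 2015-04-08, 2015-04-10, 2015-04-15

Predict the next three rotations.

2015-04-17, 2015-04-22, 2015-04-24

The gap pattern 2, 5, 2, 5, 2, 5 repeats every 2 events.
These are the Wednesdays and Fridays of each week.
The following Friday is 2015-04-17.
The following Wednesday is 2015-04-22.
The following Friday is 2015-04-24.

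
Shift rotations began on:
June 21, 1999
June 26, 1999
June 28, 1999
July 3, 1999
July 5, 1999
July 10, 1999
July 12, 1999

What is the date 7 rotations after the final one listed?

Gaps: 5, 2, 5, 2, 5, 2 days — not constant, but cyclic with period 2.
The events fall on every Monday and Saturday.
The following Saturday is July 17, 1999.
Next Monday: July 19, 1999.
Next Saturday: July 24, 1999.
Next Monday: July 26, 1999.
The following Saturday is July 31, 1999.
The following Monday is August 2, 1999.
Next Saturday: August 7, 1999.

August 7, 1999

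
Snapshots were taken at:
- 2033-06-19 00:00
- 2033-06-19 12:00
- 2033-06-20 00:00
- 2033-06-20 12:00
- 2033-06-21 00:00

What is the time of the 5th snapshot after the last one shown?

The interval is a steady 12 hours (12, 12, 12, 12).
2033-06-21 00:00 + 12 h = 2033-06-21 12:00.
2033-06-21 12:00 + 12 h = 2033-06-22 00:00.
2033-06-22 00:00 + 12 h = 2033-06-22 12:00.
2033-06-22 12:00 + 12 h = 2033-06-23 00:00.
2033-06-23 00:00 + 12 h = 2033-06-23 12:00.

2033-06-23 12:00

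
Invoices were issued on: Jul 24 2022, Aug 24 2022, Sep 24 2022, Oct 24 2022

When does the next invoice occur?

Each date is the 24th; the gaps (31, 31, 30) track the month lengths.
The rule is the 24th of each month.
November 2022: Nov 24 2022.

Nov 24 2022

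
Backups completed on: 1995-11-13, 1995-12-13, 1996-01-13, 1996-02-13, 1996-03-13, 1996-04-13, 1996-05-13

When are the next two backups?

Gaps: 30, 31, 31, 29, 31, 30 days — not constant. Every event is on the 13th of the month.
Pattern: the 13th of each month.
Next: June 1996 → 1996-06-13.
Next: July 1996 → 1996-07-13.

1996-06-13, 1996-07-13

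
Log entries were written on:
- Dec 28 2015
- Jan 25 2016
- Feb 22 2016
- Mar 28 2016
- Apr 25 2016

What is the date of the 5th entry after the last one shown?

All dates are Mondays, 28, 28, 35, 28 days apart.
Specifically, the 4th Monday of each month.
4th Monday of May 2016: May 23 2016.
June 2016 — 4th Monday is Jun 27 2016.
4th Monday of July 2016: Jul 25 2016.
August 2016 — 4th Monday is Aug 22 2016.
4th Monday of September 2016: Sep 26 2016.

Sep 26 2016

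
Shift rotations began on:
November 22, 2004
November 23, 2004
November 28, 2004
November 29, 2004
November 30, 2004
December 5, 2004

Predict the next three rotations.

The gap pattern 1, 5, 1, 1, 5 repeats every 3 events.
These are the Mondays, Tuesdays and Sundays of each week.
The following Monday is December 6, 2004.
Next Tuesday: December 7, 2004.
Next Sunday: December 12, 2004.

December 6, 2004; December 7, 2004; December 12, 2004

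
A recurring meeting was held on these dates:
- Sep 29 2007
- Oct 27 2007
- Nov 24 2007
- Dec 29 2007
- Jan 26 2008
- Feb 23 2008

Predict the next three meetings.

All Saturdays; the gaps (28, 28, 35, 28, 28) vary with month length.
This is the last Saturday of each month.
March 2008 ends with Saturday Mar 29 2008.
April 2008 ends with Saturday Apr 26 2008.
May 2008 ends with Saturday May 31 2008.

Mar 29 2008, Apr 26 2008, May 31 2008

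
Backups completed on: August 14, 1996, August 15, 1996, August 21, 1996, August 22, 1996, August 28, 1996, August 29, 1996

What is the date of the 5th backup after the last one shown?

September 18, 1996

Gaps: 1, 6, 1, 6, 1 days — not constant, but cyclic with period 2.
The events fall on every Wednesday and Thursday.
The following Wednesday is September 4, 1996.
The following Thursday is September 5, 1996.
Next Wednesday: September 11, 1996.
The following Thursday is September 12, 1996.
The following Wednesday is September 18, 1996.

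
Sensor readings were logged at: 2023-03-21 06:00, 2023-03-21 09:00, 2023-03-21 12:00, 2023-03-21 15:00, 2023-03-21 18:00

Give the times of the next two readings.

2023-03-21 21:00, 2023-03-22 00:00

The interval is a steady 3 hours (3, 3, 3, 3).
2023-03-21 18:00 + 3 h = 2023-03-21 21:00.
2023-03-21 21:00 + 3 h = 2023-03-22 00:00.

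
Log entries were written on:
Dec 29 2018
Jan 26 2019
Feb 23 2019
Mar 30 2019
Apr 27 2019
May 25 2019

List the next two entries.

Every date is a Saturday; gaps 28, 28, 35, 28, 28 days.
Each is the last Saturday of its month (at least one falls on the 29th or later, ruling out '4th Saturday').
June 2019 ends with Saturday Jun 29 2019.
July 2019 ends with Saturday Jul 27 2019.

Jun 29 2019, Jul 27 2019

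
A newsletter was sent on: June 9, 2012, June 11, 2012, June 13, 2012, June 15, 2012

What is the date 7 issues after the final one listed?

Gaps between consecutive events: 2, 2, 2 days — a constant 2-day interval.
June 15, 2012 + 2 days = June 17, 2012.
June 17, 2012 + 2 days = June 19, 2012.
June 19, 2012 + 2 days = June 21, 2012.
June 21, 2012 + 2 days = June 23, 2012.
June 23, 2012 + 2 days = June 25, 2012.
June 25, 2012 + 2 days = June 27, 2012.
June 27, 2012 + 2 days = June 29, 2012.

June 29, 2012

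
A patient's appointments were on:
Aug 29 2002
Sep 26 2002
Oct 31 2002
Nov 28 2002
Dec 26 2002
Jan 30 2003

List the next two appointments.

These are Thursdays with 28, 35, 28, 28, 35-day gaps.
Each is the final Thursday of its month — Aug 29 2002 is past the 28th, so '4th Thursday' doesn't fit.
Last Thursday of February 2003: Feb 27 2003.
March 2003 ends with Thursday Mar 27 2003.

Feb 27 2003, Mar 27 2003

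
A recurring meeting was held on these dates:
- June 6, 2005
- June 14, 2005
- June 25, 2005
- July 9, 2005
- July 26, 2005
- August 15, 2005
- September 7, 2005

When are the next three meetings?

October 3, 2005; November 1, 2005; December 3, 2005

Gaps: 8, 11, 14, 17, 20, 23 days — each gap is 3 larger than the previous one.
Next gap: 26 days. September 7, 2005 + 26 days = October 3, 2005.
Next gap: 29 days. October 3, 2005 + 29 days = November 1, 2005.
Next gap: 32 days. November 1, 2005 + 32 days = December 3, 2005.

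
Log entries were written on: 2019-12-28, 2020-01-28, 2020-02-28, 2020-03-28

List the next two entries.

2020-04-28, 2020-05-28

Gaps: 31, 31, 29 days — not constant. Every event is on the 28th of the month.
Pattern: the 28th of each month.
April 2020: 2020-04-28.
Next: May 2020 → 2020-05-28.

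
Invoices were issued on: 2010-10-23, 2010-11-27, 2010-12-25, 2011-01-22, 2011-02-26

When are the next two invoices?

2011-03-26, 2011-04-23

These are Saturdays at 28- or 35-day spacing (35, 28, 28, 35).
The pattern: 4th Saturday of the month.
4th Saturday of March 2011: 2011-03-26.
April 2011 — 4th Saturday is 2011-04-23.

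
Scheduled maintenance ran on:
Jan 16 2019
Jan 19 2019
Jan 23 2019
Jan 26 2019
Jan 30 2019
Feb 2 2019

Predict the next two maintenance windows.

Every event lands on a Wednesday or Saturday (gaps cycle 3, 4, 3, 4, 3).
So the schedule is: every Wednesday and Saturday.
The following Wednesday is Feb 6 2019.
Next Saturday: Feb 9 2019.

Feb 6 2019, Feb 9 2019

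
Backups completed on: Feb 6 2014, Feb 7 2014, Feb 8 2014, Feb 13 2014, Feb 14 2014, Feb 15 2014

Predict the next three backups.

Every event lands on a Thursday or Friday or Saturday (gaps cycle 1, 1, 5, 1, 1).
So the schedule is: every Thursday, Friday and Saturday.
The following Thursday is Feb 20 2014.
The following Friday is Feb 21 2014.
Next Saturday: Feb 22 2014.

Feb 20 2014, Feb 21 2014, Feb 22 2014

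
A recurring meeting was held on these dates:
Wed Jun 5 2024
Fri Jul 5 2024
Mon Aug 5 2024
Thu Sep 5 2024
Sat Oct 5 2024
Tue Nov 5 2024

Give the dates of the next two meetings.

Thu Dec 5 2024, Sun Jan 5 2025

The day-of-month is always 5 (30, 31, 31, 30, 31 days between events).
So this recurs on the 5th of each month.
Next: December 2024 → Thu Dec 5 2024.
January 2025: Sun Jan 5 2025.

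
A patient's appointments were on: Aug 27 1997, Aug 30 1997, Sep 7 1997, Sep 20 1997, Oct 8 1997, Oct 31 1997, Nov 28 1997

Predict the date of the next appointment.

Dec 31 1997

The spacing grows by 5 each time: 3, 8, 13, 18, 23, 28 days.
Next gap: 33 days. Nov 28 1997 + 33 days = Dec 31 1997.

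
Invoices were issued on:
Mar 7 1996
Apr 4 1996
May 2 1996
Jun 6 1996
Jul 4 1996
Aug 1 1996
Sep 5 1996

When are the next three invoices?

Gaps: 28, 28, 35, 28, 28, 35 days — a mix of 28 and 35. Every date is a Thursday.
Each is the 1st Thursday of its month.
October 1996 — 1st Thursday is Oct 3 1996.
November 1996 — 1st Thursday is Nov 7 1996.
December 1996 — 1st Thursday is Dec 5 1996.

Oct 3 1996, Nov 7 1996, Dec 5 1996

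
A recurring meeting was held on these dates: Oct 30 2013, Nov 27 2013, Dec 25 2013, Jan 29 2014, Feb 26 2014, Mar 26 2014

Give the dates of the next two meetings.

These are Wednesdays with 28, 28, 35, 28, 28-day gaps.
Each is the final Wednesday of its month — Oct 30 2013 is past the 28th, so '4th Wednesday' doesn't fit.
April 2014 ends with Wednesday Apr 30 2014.
May 2014 ends with Wednesday May 28 2014.

Apr 30 2014, May 28 2014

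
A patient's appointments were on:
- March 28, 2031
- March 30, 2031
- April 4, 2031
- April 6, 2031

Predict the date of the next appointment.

Gaps: 2, 5, 2 days — not constant, but cyclic with period 2.
The events fall on every Friday and Sunday.
Next Friday: April 11, 2031.

April 11, 2031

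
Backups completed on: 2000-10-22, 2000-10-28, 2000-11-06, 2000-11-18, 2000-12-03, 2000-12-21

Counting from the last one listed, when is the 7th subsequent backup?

Gaps: 6, 9, 12, 15, 18 days — each gap is 3 larger than the previous one.
Next gap: 21 days. 2000-12-21 + 21 days = 2001-01-11.
Next gap: 24 days. 2001-01-11 + 24 days = 2001-02-04.
Next gap: 27 days. 2001-02-04 + 27 days = 2001-03-03.
Next gap: 30 days. 2001-03-03 + 30 days = 2001-04-02.
Next gap: 33 days. 2001-04-02 + 33 days = 2001-05-05.
Next gap: 36 days. 2001-05-05 + 36 days = 2001-06-10.
Next gap: 39 days. 2001-06-10 + 39 days = 2001-07-19.

2001-07-19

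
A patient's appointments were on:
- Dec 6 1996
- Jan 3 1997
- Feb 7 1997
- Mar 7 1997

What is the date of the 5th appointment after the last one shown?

Aug 1 1997

These are Fridays at 28- or 35-day spacing (28, 35, 28).
The pattern: 1st Friday of the month.
April 1997 — 1st Friday is Apr 4 1997.
1st Friday of May 1997: May 2 1997.
1st Friday of June 1997: Jun 6 1997.
1st Friday of July 1997: Jul 4 1997.
August 1997 — 1st Friday is Aug 1 1997.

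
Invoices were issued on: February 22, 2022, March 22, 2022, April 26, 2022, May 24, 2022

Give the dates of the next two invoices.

All dates are Tuesdays, 28, 35, 28 days apart.
Specifically, the 4th Tuesday of each month.
4th Tuesday of June 2022: June 28, 2022.
July 2022 — 4th Tuesday is July 26, 2022.

June 28, 2022; July 26, 2022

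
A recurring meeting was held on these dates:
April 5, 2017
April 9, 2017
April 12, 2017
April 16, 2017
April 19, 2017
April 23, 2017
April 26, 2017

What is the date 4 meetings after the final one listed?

May 10, 2017

Gaps: 4, 3, 4, 3, 4, 3 days — not constant, but cyclic with period 2.
The events fall on every Wednesday and Sunday.
The following Sunday is April 30, 2017.
The following Wednesday is May 3, 2017.
Next Sunday: May 7, 2017.
Next Wednesday: May 10, 2017.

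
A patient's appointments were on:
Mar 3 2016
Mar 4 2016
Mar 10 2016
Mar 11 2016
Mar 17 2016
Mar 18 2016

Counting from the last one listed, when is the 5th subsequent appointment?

The gap pattern 1, 6, 1, 6, 1 repeats every 2 events.
These are the Thursdays and Fridays of each week.
Next Thursday: Mar 24 2016.
The following Friday is Mar 25 2016.
Next Thursday: Mar 31 2016.
Next Friday: Apr 1 2016.
Next Thursday: Apr 7 2016.

Apr 7 2016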